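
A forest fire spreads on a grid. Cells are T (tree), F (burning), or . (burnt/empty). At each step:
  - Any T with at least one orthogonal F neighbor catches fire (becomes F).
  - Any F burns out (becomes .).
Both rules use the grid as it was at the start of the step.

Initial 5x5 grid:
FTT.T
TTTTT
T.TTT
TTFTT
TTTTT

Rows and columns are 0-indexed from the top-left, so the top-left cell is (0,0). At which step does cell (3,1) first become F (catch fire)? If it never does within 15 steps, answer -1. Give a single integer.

Step 1: cell (3,1)='F' (+6 fires, +2 burnt)
  -> target ignites at step 1
Step 2: cell (3,1)='.' (+9 fires, +6 burnt)
Step 3: cell (3,1)='.' (+4 fires, +9 burnt)
Step 4: cell (3,1)='.' (+1 fires, +4 burnt)
Step 5: cell (3,1)='.' (+1 fires, +1 burnt)
Step 6: cell (3,1)='.' (+0 fires, +1 burnt)
  fire out at step 6

1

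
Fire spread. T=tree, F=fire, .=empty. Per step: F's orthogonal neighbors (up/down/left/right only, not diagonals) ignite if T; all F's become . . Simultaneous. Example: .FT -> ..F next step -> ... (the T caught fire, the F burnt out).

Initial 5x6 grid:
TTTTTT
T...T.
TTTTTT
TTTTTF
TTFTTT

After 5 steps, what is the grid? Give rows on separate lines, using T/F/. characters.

Step 1: 6 trees catch fire, 2 burn out
  TTTTTT
  T...T.
  TTTTTF
  TTFTF.
  TF.FTF
Step 2: 6 trees catch fire, 6 burn out
  TTTTTT
  T...T.
  TTFTF.
  TF.F..
  F...F.
Step 3: 4 trees catch fire, 6 burn out
  TTTTTT
  T...F.
  TF.F..
  F.....
  ......
Step 4: 2 trees catch fire, 4 burn out
  TTTTFT
  T.....
  F.....
  ......
  ......
Step 5: 3 trees catch fire, 2 burn out
  TTTF.F
  F.....
  ......
  ......
  ......

TTTF.F
F.....
......
......
......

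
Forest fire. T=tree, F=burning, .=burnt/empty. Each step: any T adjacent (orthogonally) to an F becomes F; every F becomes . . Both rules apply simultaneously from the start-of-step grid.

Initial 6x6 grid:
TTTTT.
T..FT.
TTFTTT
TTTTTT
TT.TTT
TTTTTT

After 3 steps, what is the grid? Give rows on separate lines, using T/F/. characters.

Step 1: 5 trees catch fire, 2 burn out
  TTTFT.
  T...F.
  TF.FTT
  TTFTTT
  TT.TTT
  TTTTTT
Step 2: 6 trees catch fire, 5 burn out
  TTF.F.
  T.....
  F...FT
  TF.FTT
  TT.TTT
  TTTTTT
Step 3: 7 trees catch fire, 6 burn out
  TF....
  F.....
  .....F
  F...FT
  TF.FTT
  TTTTTT

TF....
F.....
.....F
F...FT
TF.FTT
TTTTTT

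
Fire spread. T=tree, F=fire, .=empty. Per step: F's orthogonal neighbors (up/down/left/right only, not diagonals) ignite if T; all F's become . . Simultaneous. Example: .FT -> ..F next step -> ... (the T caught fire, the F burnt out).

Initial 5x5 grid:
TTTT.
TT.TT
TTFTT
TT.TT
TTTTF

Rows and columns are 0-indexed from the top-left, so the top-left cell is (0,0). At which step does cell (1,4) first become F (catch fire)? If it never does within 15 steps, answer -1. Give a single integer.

Step 1: cell (1,4)='T' (+4 fires, +2 burnt)
Step 2: cell (1,4)='T' (+7 fires, +4 burnt)
Step 3: cell (1,4)='F' (+6 fires, +7 burnt)
  -> target ignites at step 3
Step 4: cell (1,4)='.' (+3 fires, +6 burnt)
Step 5: cell (1,4)='.' (+0 fires, +3 burnt)
  fire out at step 5

3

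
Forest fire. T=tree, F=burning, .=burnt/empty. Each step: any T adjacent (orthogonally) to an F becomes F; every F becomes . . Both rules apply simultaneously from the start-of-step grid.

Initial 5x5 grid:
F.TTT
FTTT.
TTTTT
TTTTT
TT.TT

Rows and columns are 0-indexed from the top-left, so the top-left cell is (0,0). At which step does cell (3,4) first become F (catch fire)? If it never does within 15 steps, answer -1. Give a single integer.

Step 1: cell (3,4)='T' (+2 fires, +2 burnt)
Step 2: cell (3,4)='T' (+3 fires, +2 burnt)
Step 3: cell (3,4)='T' (+5 fires, +3 burnt)
Step 4: cell (3,4)='T' (+4 fires, +5 burnt)
Step 5: cell (3,4)='T' (+3 fires, +4 burnt)
Step 6: cell (3,4)='F' (+2 fires, +3 burnt)
  -> target ignites at step 6
Step 7: cell (3,4)='.' (+1 fires, +2 burnt)
Step 8: cell (3,4)='.' (+0 fires, +1 burnt)
  fire out at step 8

6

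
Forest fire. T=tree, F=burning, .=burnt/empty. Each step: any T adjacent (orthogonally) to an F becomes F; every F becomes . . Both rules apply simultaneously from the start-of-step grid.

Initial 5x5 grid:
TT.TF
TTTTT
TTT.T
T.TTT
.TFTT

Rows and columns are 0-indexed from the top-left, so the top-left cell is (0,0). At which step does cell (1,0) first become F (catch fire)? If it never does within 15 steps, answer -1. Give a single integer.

Step 1: cell (1,0)='T' (+5 fires, +2 burnt)
Step 2: cell (1,0)='T' (+5 fires, +5 burnt)
Step 3: cell (1,0)='T' (+3 fires, +5 burnt)
Step 4: cell (1,0)='T' (+2 fires, +3 burnt)
Step 5: cell (1,0)='F' (+3 fires, +2 burnt)
  -> target ignites at step 5
Step 6: cell (1,0)='.' (+1 fires, +3 burnt)
Step 7: cell (1,0)='.' (+0 fires, +1 burnt)
  fire out at step 7

5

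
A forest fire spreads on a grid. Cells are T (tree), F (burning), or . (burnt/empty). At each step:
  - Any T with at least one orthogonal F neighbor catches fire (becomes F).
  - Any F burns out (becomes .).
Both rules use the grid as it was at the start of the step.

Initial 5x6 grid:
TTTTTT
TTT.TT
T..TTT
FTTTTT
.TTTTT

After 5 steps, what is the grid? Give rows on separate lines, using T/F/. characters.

Step 1: 2 trees catch fire, 1 burn out
  TTTTTT
  TTT.TT
  F..TTT
  .FTTTT
  .TTTTT
Step 2: 3 trees catch fire, 2 burn out
  TTTTTT
  FTT.TT
  ...TTT
  ..FTTT
  .FTTTT
Step 3: 4 trees catch fire, 3 burn out
  FTTTTT
  .FT.TT
  ...TTT
  ...FTT
  ..FTTT
Step 4: 5 trees catch fire, 4 burn out
  .FTTTT
  ..F.TT
  ...FTT
  ....FT
  ...FTT
Step 5: 4 trees catch fire, 5 burn out
  ..FTTT
  ....TT
  ....FT
  .....F
  ....FT

..FTTT
....TT
....FT
.....F
....FT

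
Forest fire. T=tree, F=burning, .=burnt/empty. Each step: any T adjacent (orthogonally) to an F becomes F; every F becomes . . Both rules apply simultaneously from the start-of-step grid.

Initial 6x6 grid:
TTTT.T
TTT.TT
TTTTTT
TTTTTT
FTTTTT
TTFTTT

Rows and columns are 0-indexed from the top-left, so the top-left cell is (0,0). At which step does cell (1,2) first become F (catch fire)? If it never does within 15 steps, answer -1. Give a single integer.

Step 1: cell (1,2)='T' (+6 fires, +2 burnt)
Step 2: cell (1,2)='T' (+5 fires, +6 burnt)
Step 3: cell (1,2)='T' (+6 fires, +5 burnt)
Step 4: cell (1,2)='F' (+6 fires, +6 burnt)
  -> target ignites at step 4
Step 5: cell (1,2)='.' (+4 fires, +6 burnt)
Step 6: cell (1,2)='.' (+3 fires, +4 burnt)
Step 7: cell (1,2)='.' (+1 fires, +3 burnt)
Step 8: cell (1,2)='.' (+1 fires, +1 burnt)
Step 9: cell (1,2)='.' (+0 fires, +1 burnt)
  fire out at step 9

4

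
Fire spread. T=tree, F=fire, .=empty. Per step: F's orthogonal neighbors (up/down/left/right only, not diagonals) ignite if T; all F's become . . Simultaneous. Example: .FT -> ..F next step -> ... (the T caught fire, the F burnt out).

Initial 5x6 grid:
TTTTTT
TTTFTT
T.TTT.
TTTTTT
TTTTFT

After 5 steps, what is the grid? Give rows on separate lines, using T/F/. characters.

Step 1: 7 trees catch fire, 2 burn out
  TTTFTT
  TTF.FT
  T.TFT.
  TTTTFT
  TTTF.F
Step 2: 9 trees catch fire, 7 burn out
  TTF.FT
  TF...F
  T.F.F.
  TTTF.F
  TTF...
Step 3: 5 trees catch fire, 9 burn out
  TF...F
  F.....
  T.....
  TTF...
  TF....
Step 4: 4 trees catch fire, 5 burn out
  F.....
  ......
  F.....
  TF....
  F.....
Step 5: 1 trees catch fire, 4 burn out
  ......
  ......
  ......
  F.....
  ......

......
......
......
F.....
......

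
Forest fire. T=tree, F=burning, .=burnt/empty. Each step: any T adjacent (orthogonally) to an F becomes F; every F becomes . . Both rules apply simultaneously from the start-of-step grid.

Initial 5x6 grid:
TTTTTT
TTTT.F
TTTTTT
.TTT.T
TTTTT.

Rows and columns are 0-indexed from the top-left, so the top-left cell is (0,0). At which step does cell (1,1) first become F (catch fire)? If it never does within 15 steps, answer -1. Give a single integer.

Step 1: cell (1,1)='T' (+2 fires, +1 burnt)
Step 2: cell (1,1)='T' (+3 fires, +2 burnt)
Step 3: cell (1,1)='T' (+2 fires, +3 burnt)
Step 4: cell (1,1)='T' (+4 fires, +2 burnt)
Step 5: cell (1,1)='T' (+5 fires, +4 burnt)
Step 6: cell (1,1)='F' (+6 fires, +5 burnt)
  -> target ignites at step 6
Step 7: cell (1,1)='.' (+2 fires, +6 burnt)
Step 8: cell (1,1)='.' (+1 fires, +2 burnt)
Step 9: cell (1,1)='.' (+0 fires, +1 burnt)
  fire out at step 9

6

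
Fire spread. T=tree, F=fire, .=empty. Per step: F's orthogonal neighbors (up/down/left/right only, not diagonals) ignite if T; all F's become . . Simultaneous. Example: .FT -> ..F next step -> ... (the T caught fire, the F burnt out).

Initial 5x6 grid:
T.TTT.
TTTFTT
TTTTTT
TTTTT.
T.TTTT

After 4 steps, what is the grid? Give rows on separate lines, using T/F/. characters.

Step 1: 4 trees catch fire, 1 burn out
  T.TFT.
  TTF.FT
  TTTFTT
  TTTTT.
  T.TTTT
Step 2: 7 trees catch fire, 4 burn out
  T.F.F.
  TF...F
  TTF.FT
  TTTFT.
  T.TTTT
Step 3: 6 trees catch fire, 7 burn out
  T.....
  F.....
  TF...F
  TTF.F.
  T.TFTT
Step 4: 5 trees catch fire, 6 burn out
  F.....
  ......
  F.....
  TF....
  T.F.FT

F.....
......
F.....
TF....
T.F.FT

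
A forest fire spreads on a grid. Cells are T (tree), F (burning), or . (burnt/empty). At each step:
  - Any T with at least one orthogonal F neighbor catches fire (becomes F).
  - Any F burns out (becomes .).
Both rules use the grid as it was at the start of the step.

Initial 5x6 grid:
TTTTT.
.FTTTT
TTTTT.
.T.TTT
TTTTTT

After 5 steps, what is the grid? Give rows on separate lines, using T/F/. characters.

Step 1: 3 trees catch fire, 1 burn out
  TFTTT.
  ..FTTT
  TFTTT.
  .T.TTT
  TTTTTT
Step 2: 6 trees catch fire, 3 burn out
  F.FTT.
  ...FTT
  F.FTT.
  .F.TTT
  TTTTTT
Step 3: 4 trees catch fire, 6 burn out
  ...FT.
  ....FT
  ...FT.
  ...TTT
  TFTTTT
Step 4: 6 trees catch fire, 4 burn out
  ....F.
  .....F
  ....F.
  ...FTT
  F.FTTT
Step 5: 2 trees catch fire, 6 burn out
  ......
  ......
  ......
  ....FT
  ...FTT

......
......
......
....FT
...FTT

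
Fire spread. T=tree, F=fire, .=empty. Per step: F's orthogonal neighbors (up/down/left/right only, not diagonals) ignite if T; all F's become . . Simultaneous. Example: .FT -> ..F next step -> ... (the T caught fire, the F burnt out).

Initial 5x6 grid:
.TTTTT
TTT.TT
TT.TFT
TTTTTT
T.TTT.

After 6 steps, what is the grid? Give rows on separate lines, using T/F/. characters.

Step 1: 4 trees catch fire, 1 burn out
  .TTTTT
  TTT.FT
  TT.F.F
  TTTTFT
  T.TTT.
Step 2: 5 trees catch fire, 4 burn out
  .TTTFT
  TTT..F
  TT....
  TTTF.F
  T.TTF.
Step 3: 4 trees catch fire, 5 burn out
  .TTF.F
  TTT...
  TT....
  TTF...
  T.TF..
Step 4: 3 trees catch fire, 4 burn out
  .TF...
  TTT...
  TT....
  TF....
  T.F...
Step 5: 4 trees catch fire, 3 burn out
  .F....
  TTF...
  TF....
  F.....
  T.....
Step 6: 3 trees catch fire, 4 burn out
  ......
  TF....
  F.....
  ......
  F.....

......
TF....
F.....
......
F.....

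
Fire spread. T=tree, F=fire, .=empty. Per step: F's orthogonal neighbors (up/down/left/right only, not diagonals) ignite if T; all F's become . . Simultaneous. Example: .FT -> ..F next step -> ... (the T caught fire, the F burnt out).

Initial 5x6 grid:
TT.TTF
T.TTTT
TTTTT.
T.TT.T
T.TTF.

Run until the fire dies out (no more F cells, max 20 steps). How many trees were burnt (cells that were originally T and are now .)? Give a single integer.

Answer: 20

Derivation:
Step 1: +3 fires, +2 burnt (F count now 3)
Step 2: +4 fires, +3 burnt (F count now 4)
Step 3: +4 fires, +4 burnt (F count now 4)
Step 4: +2 fires, +4 burnt (F count now 2)
Step 5: +1 fires, +2 burnt (F count now 1)
Step 6: +1 fires, +1 burnt (F count now 1)
Step 7: +2 fires, +1 burnt (F count now 2)
Step 8: +2 fires, +2 burnt (F count now 2)
Step 9: +1 fires, +2 burnt (F count now 1)
Step 10: +0 fires, +1 burnt (F count now 0)
Fire out after step 10
Initially T: 21, now '.': 29
Total burnt (originally-T cells now '.'): 20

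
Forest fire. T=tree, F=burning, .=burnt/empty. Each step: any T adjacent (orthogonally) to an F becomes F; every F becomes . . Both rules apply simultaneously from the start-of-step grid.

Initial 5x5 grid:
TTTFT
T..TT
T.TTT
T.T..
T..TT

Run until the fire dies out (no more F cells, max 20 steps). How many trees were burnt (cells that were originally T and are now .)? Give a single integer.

Answer: 14

Derivation:
Step 1: +3 fires, +1 burnt (F count now 3)
Step 2: +3 fires, +3 burnt (F count now 3)
Step 3: +3 fires, +3 burnt (F count now 3)
Step 4: +2 fires, +3 burnt (F count now 2)
Step 5: +1 fires, +2 burnt (F count now 1)
Step 6: +1 fires, +1 burnt (F count now 1)
Step 7: +1 fires, +1 burnt (F count now 1)
Step 8: +0 fires, +1 burnt (F count now 0)
Fire out after step 8
Initially T: 16, now '.': 23
Total burnt (originally-T cells now '.'): 14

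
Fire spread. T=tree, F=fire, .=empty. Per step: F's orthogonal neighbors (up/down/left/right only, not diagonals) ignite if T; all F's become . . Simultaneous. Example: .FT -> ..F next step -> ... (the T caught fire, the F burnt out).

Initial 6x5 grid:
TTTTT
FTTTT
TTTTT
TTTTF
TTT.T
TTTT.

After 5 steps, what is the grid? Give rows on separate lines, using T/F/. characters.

Step 1: 6 trees catch fire, 2 burn out
  FTTTT
  .FTTT
  FTTTF
  TTTF.
  TTT.F
  TTTT.
Step 2: 7 trees catch fire, 6 burn out
  .FTTT
  ..FTF
  .FTF.
  FTF..
  TTT..
  TTTT.
Step 3: 7 trees catch fire, 7 burn out
  ..FTF
  ...F.
  ..F..
  .F...
  FTF..
  TTTT.
Step 4: 4 trees catch fire, 7 burn out
  ...F.
  .....
  .....
  .....
  .F...
  FTFT.
Step 5: 2 trees catch fire, 4 burn out
  .....
  .....
  .....
  .....
  .....
  .F.F.

.....
.....
.....
.....
.....
.F.F.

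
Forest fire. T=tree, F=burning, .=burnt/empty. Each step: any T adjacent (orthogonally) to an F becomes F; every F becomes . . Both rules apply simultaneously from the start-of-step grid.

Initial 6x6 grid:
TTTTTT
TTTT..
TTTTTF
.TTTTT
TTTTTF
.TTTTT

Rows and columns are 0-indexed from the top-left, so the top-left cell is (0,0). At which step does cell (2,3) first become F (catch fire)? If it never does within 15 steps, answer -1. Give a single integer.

Step 1: cell (2,3)='T' (+4 fires, +2 burnt)
Step 2: cell (2,3)='F' (+4 fires, +4 burnt)
  -> target ignites at step 2
Step 3: cell (2,3)='.' (+5 fires, +4 burnt)
Step 4: cell (2,3)='.' (+6 fires, +5 burnt)
Step 5: cell (2,3)='.' (+7 fires, +6 burnt)
Step 6: cell (2,3)='.' (+3 fires, +7 burnt)
Step 7: cell (2,3)='.' (+1 fires, +3 burnt)
Step 8: cell (2,3)='.' (+0 fires, +1 burnt)
  fire out at step 8

2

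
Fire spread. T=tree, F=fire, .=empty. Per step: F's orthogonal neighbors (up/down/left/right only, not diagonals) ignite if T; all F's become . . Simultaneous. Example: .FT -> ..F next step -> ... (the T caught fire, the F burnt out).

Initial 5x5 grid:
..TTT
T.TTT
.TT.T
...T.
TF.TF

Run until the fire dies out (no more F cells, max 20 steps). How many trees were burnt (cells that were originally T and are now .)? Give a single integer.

Step 1: +2 fires, +2 burnt (F count now 2)
Step 2: +1 fires, +2 burnt (F count now 1)
Step 3: +0 fires, +1 burnt (F count now 0)
Fire out after step 3
Initially T: 13, now '.': 15
Total burnt (originally-T cells now '.'): 3

Answer: 3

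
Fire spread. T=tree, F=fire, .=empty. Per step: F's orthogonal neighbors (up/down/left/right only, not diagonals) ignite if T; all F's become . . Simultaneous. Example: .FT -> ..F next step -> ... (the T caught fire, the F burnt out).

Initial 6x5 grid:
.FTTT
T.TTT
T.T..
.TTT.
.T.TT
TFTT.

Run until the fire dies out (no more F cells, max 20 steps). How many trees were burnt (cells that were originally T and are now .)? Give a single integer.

Step 1: +4 fires, +2 burnt (F count now 4)
Step 2: +4 fires, +4 burnt (F count now 4)
Step 3: +5 fires, +4 burnt (F count now 5)
Step 4: +3 fires, +5 burnt (F count now 3)
Step 5: +0 fires, +3 burnt (F count now 0)
Fire out after step 5
Initially T: 18, now '.': 28
Total burnt (originally-T cells now '.'): 16

Answer: 16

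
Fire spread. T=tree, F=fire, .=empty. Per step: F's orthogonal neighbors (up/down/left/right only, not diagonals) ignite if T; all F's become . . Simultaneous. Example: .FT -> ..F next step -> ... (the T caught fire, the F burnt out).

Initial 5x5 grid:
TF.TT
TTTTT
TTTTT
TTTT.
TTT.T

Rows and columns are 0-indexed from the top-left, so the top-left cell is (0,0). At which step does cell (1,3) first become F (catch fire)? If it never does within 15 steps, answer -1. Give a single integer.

Step 1: cell (1,3)='T' (+2 fires, +1 burnt)
Step 2: cell (1,3)='T' (+3 fires, +2 burnt)
Step 3: cell (1,3)='F' (+4 fires, +3 burnt)
  -> target ignites at step 3
Step 4: cell (1,3)='.' (+6 fires, +4 burnt)
Step 5: cell (1,3)='.' (+5 fires, +6 burnt)
Step 6: cell (1,3)='.' (+0 fires, +5 burnt)
  fire out at step 6

3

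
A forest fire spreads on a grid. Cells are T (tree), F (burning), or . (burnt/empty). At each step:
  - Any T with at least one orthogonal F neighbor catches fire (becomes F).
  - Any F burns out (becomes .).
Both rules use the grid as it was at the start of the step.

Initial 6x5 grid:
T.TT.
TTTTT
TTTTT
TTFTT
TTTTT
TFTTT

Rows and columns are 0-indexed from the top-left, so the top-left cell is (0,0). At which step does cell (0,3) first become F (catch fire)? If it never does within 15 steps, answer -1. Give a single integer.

Step 1: cell (0,3)='T' (+7 fires, +2 burnt)
Step 2: cell (0,3)='T' (+8 fires, +7 burnt)
Step 3: cell (0,3)='T' (+7 fires, +8 burnt)
Step 4: cell (0,3)='F' (+3 fires, +7 burnt)
  -> target ignites at step 4
Step 5: cell (0,3)='.' (+1 fires, +3 burnt)
Step 6: cell (0,3)='.' (+0 fires, +1 burnt)
  fire out at step 6

4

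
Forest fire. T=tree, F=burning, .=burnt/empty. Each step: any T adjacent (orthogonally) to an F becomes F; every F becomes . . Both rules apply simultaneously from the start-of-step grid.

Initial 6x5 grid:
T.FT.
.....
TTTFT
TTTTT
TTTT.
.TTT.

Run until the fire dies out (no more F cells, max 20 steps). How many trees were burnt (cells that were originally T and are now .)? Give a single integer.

Step 1: +4 fires, +2 burnt (F count now 4)
Step 2: +4 fires, +4 burnt (F count now 4)
Step 3: +4 fires, +4 burnt (F count now 4)
Step 4: +3 fires, +4 burnt (F count now 3)
Step 5: +2 fires, +3 burnt (F count now 2)
Step 6: +0 fires, +2 burnt (F count now 0)
Fire out after step 6
Initially T: 18, now '.': 29
Total burnt (originally-T cells now '.'): 17

Answer: 17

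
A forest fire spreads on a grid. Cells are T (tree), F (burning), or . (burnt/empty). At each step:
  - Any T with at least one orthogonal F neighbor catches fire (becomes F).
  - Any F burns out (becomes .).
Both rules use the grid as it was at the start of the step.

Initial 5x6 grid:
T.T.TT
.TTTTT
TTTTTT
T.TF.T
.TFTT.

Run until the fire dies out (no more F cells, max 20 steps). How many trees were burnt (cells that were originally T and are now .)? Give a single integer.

Answer: 20

Derivation:
Step 1: +4 fires, +2 burnt (F count now 4)
Step 2: +4 fires, +4 burnt (F count now 4)
Step 3: +4 fires, +4 burnt (F count now 4)
Step 4: +6 fires, +4 burnt (F count now 6)
Step 5: +2 fires, +6 burnt (F count now 2)
Step 6: +0 fires, +2 burnt (F count now 0)
Fire out after step 6
Initially T: 21, now '.': 29
Total burnt (originally-T cells now '.'): 20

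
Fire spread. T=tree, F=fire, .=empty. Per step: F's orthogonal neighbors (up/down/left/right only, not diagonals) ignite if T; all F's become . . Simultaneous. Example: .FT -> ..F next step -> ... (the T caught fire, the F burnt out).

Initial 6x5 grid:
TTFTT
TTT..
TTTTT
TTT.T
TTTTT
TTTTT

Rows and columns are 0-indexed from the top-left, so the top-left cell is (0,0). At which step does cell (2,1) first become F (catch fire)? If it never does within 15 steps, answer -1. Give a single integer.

Step 1: cell (2,1)='T' (+3 fires, +1 burnt)
Step 2: cell (2,1)='T' (+4 fires, +3 burnt)
Step 3: cell (2,1)='F' (+4 fires, +4 burnt)
  -> target ignites at step 3
Step 4: cell (2,1)='.' (+4 fires, +4 burnt)
Step 5: cell (2,1)='.' (+5 fires, +4 burnt)
Step 6: cell (2,1)='.' (+4 fires, +5 burnt)
Step 7: cell (2,1)='.' (+2 fires, +4 burnt)
Step 8: cell (2,1)='.' (+0 fires, +2 burnt)
  fire out at step 8

3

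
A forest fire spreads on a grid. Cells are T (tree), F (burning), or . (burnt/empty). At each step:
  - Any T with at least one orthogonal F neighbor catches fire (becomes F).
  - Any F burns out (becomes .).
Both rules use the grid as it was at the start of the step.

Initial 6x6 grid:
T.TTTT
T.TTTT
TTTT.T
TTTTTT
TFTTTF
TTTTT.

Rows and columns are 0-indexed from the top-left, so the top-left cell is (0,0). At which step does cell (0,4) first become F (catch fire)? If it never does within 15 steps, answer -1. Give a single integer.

Step 1: cell (0,4)='T' (+6 fires, +2 burnt)
Step 2: cell (0,4)='T' (+9 fires, +6 burnt)
Step 3: cell (0,4)='T' (+5 fires, +9 burnt)
Step 4: cell (0,4)='T' (+5 fires, +5 burnt)
Step 5: cell (0,4)='F' (+4 fires, +5 burnt)
  -> target ignites at step 5
Step 6: cell (0,4)='.' (+1 fires, +4 burnt)
Step 7: cell (0,4)='.' (+0 fires, +1 burnt)
  fire out at step 7

5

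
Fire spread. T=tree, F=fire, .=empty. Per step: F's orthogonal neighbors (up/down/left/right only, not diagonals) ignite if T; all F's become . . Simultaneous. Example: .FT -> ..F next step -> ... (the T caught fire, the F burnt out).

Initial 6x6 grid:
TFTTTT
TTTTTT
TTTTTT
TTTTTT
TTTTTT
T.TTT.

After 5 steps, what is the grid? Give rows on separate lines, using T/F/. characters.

Step 1: 3 trees catch fire, 1 burn out
  F.FTTT
  TFTTTT
  TTTTTT
  TTTTTT
  TTTTTT
  T.TTT.
Step 2: 4 trees catch fire, 3 burn out
  ...FTT
  F.FTTT
  TFTTTT
  TTTTTT
  TTTTTT
  T.TTT.
Step 3: 5 trees catch fire, 4 burn out
  ....FT
  ...FTT
  F.FTTT
  TFTTTT
  TTTTTT
  T.TTT.
Step 4: 6 trees catch fire, 5 burn out
  .....F
  ....FT
  ...FTT
  F.FTTT
  TFTTTT
  T.TTT.
Step 5: 5 trees catch fire, 6 burn out
  ......
  .....F
  ....FT
  ...FTT
  F.FTTT
  T.TTT.

......
.....F
....FT
...FTT
F.FTTT
T.TTT.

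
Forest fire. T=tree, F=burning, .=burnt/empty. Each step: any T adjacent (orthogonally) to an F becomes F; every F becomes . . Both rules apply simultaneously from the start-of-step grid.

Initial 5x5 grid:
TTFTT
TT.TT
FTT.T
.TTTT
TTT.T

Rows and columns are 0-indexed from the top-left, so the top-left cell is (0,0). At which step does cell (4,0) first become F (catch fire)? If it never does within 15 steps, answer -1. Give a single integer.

Step 1: cell (4,0)='T' (+4 fires, +2 burnt)
Step 2: cell (4,0)='T' (+6 fires, +4 burnt)
Step 3: cell (4,0)='T' (+3 fires, +6 burnt)
Step 4: cell (4,0)='F' (+4 fires, +3 burnt)
  -> target ignites at step 4
Step 5: cell (4,0)='.' (+1 fires, +4 burnt)
Step 6: cell (4,0)='.' (+1 fires, +1 burnt)
Step 7: cell (4,0)='.' (+0 fires, +1 burnt)
  fire out at step 7

4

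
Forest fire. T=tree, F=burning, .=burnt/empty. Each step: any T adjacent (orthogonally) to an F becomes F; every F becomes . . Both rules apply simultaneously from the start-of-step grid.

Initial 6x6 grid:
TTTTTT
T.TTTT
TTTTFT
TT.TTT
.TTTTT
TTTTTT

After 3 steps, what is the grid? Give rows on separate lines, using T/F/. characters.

Step 1: 4 trees catch fire, 1 burn out
  TTTTTT
  T.TTFT
  TTTF.F
  TT.TFT
  .TTTTT
  TTTTTT
Step 2: 7 trees catch fire, 4 burn out
  TTTTFT
  T.TF.F
  TTF...
  TT.F.F
  .TTTFT
  TTTTTT
Step 3: 7 trees catch fire, 7 burn out
  TTTF.F
  T.F...
  TF....
  TT....
  .TTF.F
  TTTTFT

TTTF.F
T.F...
TF....
TT....
.TTF.F
TTTTFT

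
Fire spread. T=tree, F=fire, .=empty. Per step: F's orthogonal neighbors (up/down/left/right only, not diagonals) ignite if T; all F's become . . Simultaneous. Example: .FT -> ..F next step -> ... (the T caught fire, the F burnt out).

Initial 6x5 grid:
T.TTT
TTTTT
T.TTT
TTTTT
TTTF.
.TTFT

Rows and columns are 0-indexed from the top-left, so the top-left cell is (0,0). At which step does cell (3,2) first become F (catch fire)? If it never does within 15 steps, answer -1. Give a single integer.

Step 1: cell (3,2)='T' (+4 fires, +2 burnt)
Step 2: cell (3,2)='F' (+5 fires, +4 burnt)
  -> target ignites at step 2
Step 3: cell (3,2)='.' (+5 fires, +5 burnt)
Step 4: cell (3,2)='.' (+4 fires, +5 burnt)
Step 5: cell (3,2)='.' (+4 fires, +4 burnt)
Step 6: cell (3,2)='.' (+1 fires, +4 burnt)
Step 7: cell (3,2)='.' (+1 fires, +1 burnt)
Step 8: cell (3,2)='.' (+0 fires, +1 burnt)
  fire out at step 8

2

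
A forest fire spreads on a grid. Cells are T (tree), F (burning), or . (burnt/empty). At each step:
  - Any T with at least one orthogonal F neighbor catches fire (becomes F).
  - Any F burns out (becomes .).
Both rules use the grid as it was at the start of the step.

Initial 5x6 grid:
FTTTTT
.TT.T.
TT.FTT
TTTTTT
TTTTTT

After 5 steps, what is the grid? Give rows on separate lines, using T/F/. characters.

Step 1: 3 trees catch fire, 2 burn out
  .FTTTT
  .TT.T.
  TT..FT
  TTTFTT
  TTTTTT
Step 2: 7 trees catch fire, 3 burn out
  ..FTTT
  .FT.F.
  TT...F
  TTF.FT
  TTTFTT
Step 3: 8 trees catch fire, 7 burn out
  ...FFT
  ..F...
  TF....
  TF...F
  TTF.FT
Step 4: 5 trees catch fire, 8 burn out
  .....F
  ......
  F.....
  F.....
  TF...F
Step 5: 1 trees catch fire, 5 burn out
  ......
  ......
  ......
  ......
  F.....

......
......
......
......
F.....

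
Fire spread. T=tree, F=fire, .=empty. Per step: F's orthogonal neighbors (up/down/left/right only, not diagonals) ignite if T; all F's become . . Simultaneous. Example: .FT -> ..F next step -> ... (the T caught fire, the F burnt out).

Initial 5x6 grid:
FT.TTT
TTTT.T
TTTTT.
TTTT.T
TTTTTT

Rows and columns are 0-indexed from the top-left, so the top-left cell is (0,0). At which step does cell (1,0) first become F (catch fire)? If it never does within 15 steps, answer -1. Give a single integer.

Step 1: cell (1,0)='F' (+2 fires, +1 burnt)
  -> target ignites at step 1
Step 2: cell (1,0)='.' (+2 fires, +2 burnt)
Step 3: cell (1,0)='.' (+3 fires, +2 burnt)
Step 4: cell (1,0)='.' (+4 fires, +3 burnt)
Step 5: cell (1,0)='.' (+4 fires, +4 burnt)
Step 6: cell (1,0)='.' (+4 fires, +4 burnt)
Step 7: cell (1,0)='.' (+2 fires, +4 burnt)
Step 8: cell (1,0)='.' (+2 fires, +2 burnt)
Step 9: cell (1,0)='.' (+1 fires, +2 burnt)
Step 10: cell (1,0)='.' (+1 fires, +1 burnt)
Step 11: cell (1,0)='.' (+0 fires, +1 burnt)
  fire out at step 11

1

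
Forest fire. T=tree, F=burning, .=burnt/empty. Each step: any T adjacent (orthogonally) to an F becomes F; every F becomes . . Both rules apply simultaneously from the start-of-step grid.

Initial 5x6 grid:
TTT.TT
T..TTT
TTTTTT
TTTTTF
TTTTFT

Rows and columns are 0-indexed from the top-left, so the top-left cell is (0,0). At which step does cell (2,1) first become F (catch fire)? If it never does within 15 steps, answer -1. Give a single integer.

Step 1: cell (2,1)='T' (+4 fires, +2 burnt)
Step 2: cell (2,1)='T' (+4 fires, +4 burnt)
Step 3: cell (2,1)='T' (+5 fires, +4 burnt)
Step 4: cell (2,1)='T' (+5 fires, +5 burnt)
Step 5: cell (2,1)='F' (+2 fires, +5 burnt)
  -> target ignites at step 5
Step 6: cell (2,1)='.' (+1 fires, +2 burnt)
Step 7: cell (2,1)='.' (+1 fires, +1 burnt)
Step 8: cell (2,1)='.' (+1 fires, +1 burnt)
Step 9: cell (2,1)='.' (+1 fires, +1 burnt)
Step 10: cell (2,1)='.' (+1 fires, +1 burnt)
Step 11: cell (2,1)='.' (+0 fires, +1 burnt)
  fire out at step 11

5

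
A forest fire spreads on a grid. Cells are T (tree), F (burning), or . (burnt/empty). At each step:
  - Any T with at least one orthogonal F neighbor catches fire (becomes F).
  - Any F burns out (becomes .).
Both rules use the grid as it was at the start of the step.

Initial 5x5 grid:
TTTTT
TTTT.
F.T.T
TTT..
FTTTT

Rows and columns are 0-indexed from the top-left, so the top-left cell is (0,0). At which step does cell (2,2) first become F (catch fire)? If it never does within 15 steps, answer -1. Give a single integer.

Step 1: cell (2,2)='T' (+3 fires, +2 burnt)
Step 2: cell (2,2)='T' (+4 fires, +3 burnt)
Step 3: cell (2,2)='T' (+4 fires, +4 burnt)
Step 4: cell (2,2)='F' (+4 fires, +4 burnt)
  -> target ignites at step 4
Step 5: cell (2,2)='.' (+1 fires, +4 burnt)
Step 6: cell (2,2)='.' (+1 fires, +1 burnt)
Step 7: cell (2,2)='.' (+0 fires, +1 burnt)
  fire out at step 7

4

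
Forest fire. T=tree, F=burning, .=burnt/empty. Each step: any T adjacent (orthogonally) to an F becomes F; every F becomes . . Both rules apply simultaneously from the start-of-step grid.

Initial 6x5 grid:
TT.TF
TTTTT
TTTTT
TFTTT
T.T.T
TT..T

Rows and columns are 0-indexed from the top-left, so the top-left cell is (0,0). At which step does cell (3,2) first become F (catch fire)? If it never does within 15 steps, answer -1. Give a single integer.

Step 1: cell (3,2)='F' (+5 fires, +2 burnt)
  -> target ignites at step 1
Step 2: cell (3,2)='.' (+8 fires, +5 burnt)
Step 3: cell (3,2)='.' (+6 fires, +8 burnt)
Step 4: cell (3,2)='.' (+3 fires, +6 burnt)
Step 5: cell (3,2)='.' (+1 fires, +3 burnt)
Step 6: cell (3,2)='.' (+0 fires, +1 burnt)
  fire out at step 6

1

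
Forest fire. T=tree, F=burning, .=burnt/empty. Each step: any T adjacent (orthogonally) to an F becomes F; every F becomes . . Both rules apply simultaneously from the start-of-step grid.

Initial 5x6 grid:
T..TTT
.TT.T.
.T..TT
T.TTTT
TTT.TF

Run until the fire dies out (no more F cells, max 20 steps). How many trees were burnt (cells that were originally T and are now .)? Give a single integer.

Answer: 15

Derivation:
Step 1: +2 fires, +1 burnt (F count now 2)
Step 2: +2 fires, +2 burnt (F count now 2)
Step 3: +2 fires, +2 burnt (F count now 2)
Step 4: +2 fires, +2 burnt (F count now 2)
Step 5: +2 fires, +2 burnt (F count now 2)
Step 6: +3 fires, +2 burnt (F count now 3)
Step 7: +1 fires, +3 burnt (F count now 1)
Step 8: +1 fires, +1 burnt (F count now 1)
Step 9: +0 fires, +1 burnt (F count now 0)
Fire out after step 9
Initially T: 19, now '.': 26
Total burnt (originally-T cells now '.'): 15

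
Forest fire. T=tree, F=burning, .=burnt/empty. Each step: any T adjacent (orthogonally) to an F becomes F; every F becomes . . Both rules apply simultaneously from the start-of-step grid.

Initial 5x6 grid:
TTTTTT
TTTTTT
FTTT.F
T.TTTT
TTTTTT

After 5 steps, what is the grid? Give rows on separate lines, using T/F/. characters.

Step 1: 5 trees catch fire, 2 burn out
  TTTTTT
  FTTTTF
  .FTT..
  F.TTTF
  TTTTTT
Step 2: 8 trees catch fire, 5 burn out
  FTTTTF
  .FTTF.
  ..FT..
  ..TTF.
  FTTTTF
Step 3: 9 trees catch fire, 8 burn out
  .FTTF.
  ..FF..
  ...F..
  ..FF..
  .FTTF.
Step 4: 4 trees catch fire, 9 burn out
  ..FF..
  ......
  ......
  ......
  ..FF..
Step 5: 0 trees catch fire, 4 burn out
  ......
  ......
  ......
  ......
  ......

......
......
......
......
......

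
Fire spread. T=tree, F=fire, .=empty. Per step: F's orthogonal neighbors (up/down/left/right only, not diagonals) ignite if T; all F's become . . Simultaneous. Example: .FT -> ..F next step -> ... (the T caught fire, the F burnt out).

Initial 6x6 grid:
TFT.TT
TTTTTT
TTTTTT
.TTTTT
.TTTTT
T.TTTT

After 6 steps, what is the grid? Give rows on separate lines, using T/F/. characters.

Step 1: 3 trees catch fire, 1 burn out
  F.F.TT
  TFTTTT
  TTTTTT
  .TTTTT
  .TTTTT
  T.TTTT
Step 2: 3 trees catch fire, 3 burn out
  ....TT
  F.FTTT
  TFTTTT
  .TTTTT
  .TTTTT
  T.TTTT
Step 3: 4 trees catch fire, 3 burn out
  ....TT
  ...FTT
  F.FTTT
  .FTTTT
  .TTTTT
  T.TTTT
Step 4: 4 trees catch fire, 4 burn out
  ....TT
  ....FT
  ...FTT
  ..FTTT
  .FTTTT
  T.TTTT
Step 5: 5 trees catch fire, 4 burn out
  ....FT
  .....F
  ....FT
  ...FTT
  ..FTTT
  T.TTTT
Step 6: 5 trees catch fire, 5 burn out
  .....F
  ......
  .....F
  ....FT
  ...FTT
  T.FTTT

.....F
......
.....F
....FT
...FTT
T.FTTT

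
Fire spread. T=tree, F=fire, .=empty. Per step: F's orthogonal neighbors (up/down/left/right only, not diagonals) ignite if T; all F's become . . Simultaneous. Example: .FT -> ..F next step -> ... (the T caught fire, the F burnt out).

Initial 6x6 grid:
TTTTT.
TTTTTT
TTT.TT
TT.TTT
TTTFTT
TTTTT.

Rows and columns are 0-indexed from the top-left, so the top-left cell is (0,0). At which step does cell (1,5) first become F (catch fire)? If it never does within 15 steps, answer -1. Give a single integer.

Step 1: cell (1,5)='T' (+4 fires, +1 burnt)
Step 2: cell (1,5)='T' (+5 fires, +4 burnt)
Step 3: cell (1,5)='T' (+5 fires, +5 burnt)
Step 4: cell (1,5)='T' (+5 fires, +5 burnt)
Step 5: cell (1,5)='F' (+6 fires, +5 burnt)
  -> target ignites at step 5
Step 6: cell (1,5)='.' (+4 fires, +6 burnt)
Step 7: cell (1,5)='.' (+2 fires, +4 burnt)
Step 8: cell (1,5)='.' (+0 fires, +2 burnt)
  fire out at step 8

5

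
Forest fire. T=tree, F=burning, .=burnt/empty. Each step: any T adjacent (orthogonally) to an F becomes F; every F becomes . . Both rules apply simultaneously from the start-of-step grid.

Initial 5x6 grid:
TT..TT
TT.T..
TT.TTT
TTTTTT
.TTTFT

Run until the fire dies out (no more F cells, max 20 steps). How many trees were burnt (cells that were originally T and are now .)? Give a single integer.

Step 1: +3 fires, +1 burnt (F count now 3)
Step 2: +4 fires, +3 burnt (F count now 4)
Step 3: +4 fires, +4 burnt (F count now 4)
Step 4: +2 fires, +4 burnt (F count now 2)
Step 5: +2 fires, +2 burnt (F count now 2)
Step 6: +2 fires, +2 burnt (F count now 2)
Step 7: +2 fires, +2 burnt (F count now 2)
Step 8: +1 fires, +2 burnt (F count now 1)
Step 9: +0 fires, +1 burnt (F count now 0)
Fire out after step 9
Initially T: 22, now '.': 28
Total burnt (originally-T cells now '.'): 20

Answer: 20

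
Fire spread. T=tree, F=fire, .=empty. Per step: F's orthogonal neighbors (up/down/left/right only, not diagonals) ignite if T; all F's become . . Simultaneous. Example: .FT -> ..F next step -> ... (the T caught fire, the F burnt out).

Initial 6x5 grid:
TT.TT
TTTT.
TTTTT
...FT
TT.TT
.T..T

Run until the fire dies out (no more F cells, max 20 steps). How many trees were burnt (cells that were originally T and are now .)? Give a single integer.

Step 1: +3 fires, +1 burnt (F count now 3)
Step 2: +4 fires, +3 burnt (F count now 4)
Step 3: +4 fires, +4 burnt (F count now 4)
Step 4: +3 fires, +4 burnt (F count now 3)
Step 5: +2 fires, +3 burnt (F count now 2)
Step 6: +1 fires, +2 burnt (F count now 1)
Step 7: +0 fires, +1 burnt (F count now 0)
Fire out after step 7
Initially T: 20, now '.': 27
Total burnt (originally-T cells now '.'): 17

Answer: 17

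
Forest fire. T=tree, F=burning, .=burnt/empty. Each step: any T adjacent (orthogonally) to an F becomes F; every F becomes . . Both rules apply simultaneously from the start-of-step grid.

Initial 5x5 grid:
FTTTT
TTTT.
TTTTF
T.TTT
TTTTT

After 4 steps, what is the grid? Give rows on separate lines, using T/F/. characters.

Step 1: 4 trees catch fire, 2 burn out
  .FTTT
  FTTT.
  TTTF.
  T.TTF
  TTTTT
Step 2: 7 trees catch fire, 4 burn out
  ..FTT
  .FTF.
  FTF..
  T.TF.
  TTTTF
Step 3: 6 trees catch fire, 7 burn out
  ...FT
  ..F..
  .F...
  F.F..
  TTTF.
Step 4: 3 trees catch fire, 6 burn out
  ....F
  .....
  .....
  .....
  FTF..

....F
.....
.....
.....
FTF..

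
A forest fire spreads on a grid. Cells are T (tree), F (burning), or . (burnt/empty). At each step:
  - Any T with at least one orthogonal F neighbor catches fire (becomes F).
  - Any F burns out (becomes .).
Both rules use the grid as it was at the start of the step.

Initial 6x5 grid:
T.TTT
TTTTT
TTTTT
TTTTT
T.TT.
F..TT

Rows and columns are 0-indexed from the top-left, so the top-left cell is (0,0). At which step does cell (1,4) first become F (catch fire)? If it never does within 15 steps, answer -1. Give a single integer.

Step 1: cell (1,4)='T' (+1 fires, +1 burnt)
Step 2: cell (1,4)='T' (+1 fires, +1 burnt)
Step 3: cell (1,4)='T' (+2 fires, +1 burnt)
Step 4: cell (1,4)='T' (+3 fires, +2 burnt)
Step 5: cell (1,4)='T' (+5 fires, +3 burnt)
Step 6: cell (1,4)='T' (+4 fires, +5 burnt)
Step 7: cell (1,4)='T' (+4 fires, +4 burnt)
Step 8: cell (1,4)='F' (+3 fires, +4 burnt)
  -> target ignites at step 8
Step 9: cell (1,4)='.' (+1 fires, +3 burnt)
Step 10: cell (1,4)='.' (+0 fires, +1 burnt)
  fire out at step 10

8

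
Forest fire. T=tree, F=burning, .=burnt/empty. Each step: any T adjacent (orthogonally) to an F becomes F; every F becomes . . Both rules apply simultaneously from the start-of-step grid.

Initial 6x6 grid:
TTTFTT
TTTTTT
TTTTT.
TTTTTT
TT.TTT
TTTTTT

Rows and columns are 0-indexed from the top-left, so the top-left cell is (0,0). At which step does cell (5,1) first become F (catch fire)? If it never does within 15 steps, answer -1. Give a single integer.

Step 1: cell (5,1)='T' (+3 fires, +1 burnt)
Step 2: cell (5,1)='T' (+5 fires, +3 burnt)
Step 3: cell (5,1)='T' (+6 fires, +5 burnt)
Step 4: cell (5,1)='T' (+5 fires, +6 burnt)
Step 5: cell (5,1)='T' (+5 fires, +5 burnt)
Step 6: cell (5,1)='T' (+5 fires, +5 burnt)
Step 7: cell (5,1)='F' (+3 fires, +5 burnt)
  -> target ignites at step 7
Step 8: cell (5,1)='.' (+1 fires, +3 burnt)
Step 9: cell (5,1)='.' (+0 fires, +1 burnt)
  fire out at step 9

7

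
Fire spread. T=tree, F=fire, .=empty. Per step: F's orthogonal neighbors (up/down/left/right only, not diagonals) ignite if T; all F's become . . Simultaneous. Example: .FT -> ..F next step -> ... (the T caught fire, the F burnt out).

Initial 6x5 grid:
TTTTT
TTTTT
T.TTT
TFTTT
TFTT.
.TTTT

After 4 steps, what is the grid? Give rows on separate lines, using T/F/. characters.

Step 1: 5 trees catch fire, 2 burn out
  TTTTT
  TTTTT
  T.TTT
  F.FTT
  F.FT.
  .FTTT
Step 2: 5 trees catch fire, 5 burn out
  TTTTT
  TTTTT
  F.FTT
  ...FT
  ...F.
  ..FTT
Step 3: 5 trees catch fire, 5 burn out
  TTTTT
  FTFTT
  ...FT
  ....F
  .....
  ...FT
Step 4: 6 trees catch fire, 5 burn out
  FTFTT
  .F.FT
  ....F
  .....
  .....
  ....F

FTFTT
.F.FT
....F
.....
.....
....F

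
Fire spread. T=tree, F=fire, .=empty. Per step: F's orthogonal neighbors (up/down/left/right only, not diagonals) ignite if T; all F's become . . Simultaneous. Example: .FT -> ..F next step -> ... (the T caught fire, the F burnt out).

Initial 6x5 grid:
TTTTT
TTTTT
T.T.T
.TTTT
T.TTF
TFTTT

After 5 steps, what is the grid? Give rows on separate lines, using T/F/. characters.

Step 1: 5 trees catch fire, 2 burn out
  TTTTT
  TTTTT
  T.T.T
  .TTTF
  T.TF.
  F.FTF
Step 2: 5 trees catch fire, 5 burn out
  TTTTT
  TTTTT
  T.T.F
  .TTF.
  F.F..
  ...F.
Step 3: 2 trees catch fire, 5 burn out
  TTTTT
  TTTTF
  T.T..
  .TF..
  .....
  .....
Step 4: 4 trees catch fire, 2 burn out
  TTTTF
  TTTF.
  T.F..
  .F...
  .....
  .....
Step 5: 2 trees catch fire, 4 burn out
  TTTF.
  TTF..
  T....
  .....
  .....
  .....

TTTF.
TTF..
T....
.....
.....
.....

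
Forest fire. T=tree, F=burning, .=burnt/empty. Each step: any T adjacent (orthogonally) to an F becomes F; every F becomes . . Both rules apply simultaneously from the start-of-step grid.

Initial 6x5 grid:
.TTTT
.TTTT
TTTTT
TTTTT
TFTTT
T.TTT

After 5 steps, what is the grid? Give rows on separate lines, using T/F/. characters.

Step 1: 3 trees catch fire, 1 burn out
  .TTTT
  .TTTT
  TTTTT
  TFTTT
  F.FTT
  T.TTT
Step 2: 6 trees catch fire, 3 burn out
  .TTTT
  .TTTT
  TFTTT
  F.FTT
  ...FT
  F.FTT
Step 3: 6 trees catch fire, 6 burn out
  .TTTT
  .FTTT
  F.FTT
  ...FT
  ....F
  ...FT
Step 4: 5 trees catch fire, 6 burn out
  .FTTT
  ..FTT
  ...FT
  ....F
  .....
  ....F
Step 5: 3 trees catch fire, 5 burn out
  ..FTT
  ...FT
  ....F
  .....
  .....
  .....

..FTT
...FT
....F
.....
.....
.....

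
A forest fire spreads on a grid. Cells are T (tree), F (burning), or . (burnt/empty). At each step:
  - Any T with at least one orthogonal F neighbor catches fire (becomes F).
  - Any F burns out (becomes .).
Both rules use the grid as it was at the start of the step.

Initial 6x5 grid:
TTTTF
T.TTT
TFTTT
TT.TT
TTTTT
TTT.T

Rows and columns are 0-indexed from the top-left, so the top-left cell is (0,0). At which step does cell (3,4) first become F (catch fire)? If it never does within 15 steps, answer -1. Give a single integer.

Step 1: cell (3,4)='T' (+5 fires, +2 burnt)
Step 2: cell (3,4)='T' (+8 fires, +5 burnt)
Step 3: cell (3,4)='F' (+7 fires, +8 burnt)
  -> target ignites at step 3
Step 4: cell (3,4)='.' (+4 fires, +7 burnt)
Step 5: cell (3,4)='.' (+1 fires, +4 burnt)
Step 6: cell (3,4)='.' (+0 fires, +1 burnt)
  fire out at step 6

3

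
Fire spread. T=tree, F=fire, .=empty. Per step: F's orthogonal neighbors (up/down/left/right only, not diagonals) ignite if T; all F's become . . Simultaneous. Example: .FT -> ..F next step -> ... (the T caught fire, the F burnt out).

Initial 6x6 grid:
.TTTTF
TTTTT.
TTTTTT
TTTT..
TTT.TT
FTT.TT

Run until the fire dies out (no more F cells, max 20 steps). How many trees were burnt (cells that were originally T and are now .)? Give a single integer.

Step 1: +3 fires, +2 burnt (F count now 3)
Step 2: +5 fires, +3 burnt (F count now 5)
Step 3: +6 fires, +5 burnt (F count now 6)
Step 4: +7 fires, +6 burnt (F count now 7)
Step 5: +3 fires, +7 burnt (F count now 3)
Step 6: +0 fires, +3 burnt (F count now 0)
Fire out after step 6
Initially T: 28, now '.': 32
Total burnt (originally-T cells now '.'): 24

Answer: 24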